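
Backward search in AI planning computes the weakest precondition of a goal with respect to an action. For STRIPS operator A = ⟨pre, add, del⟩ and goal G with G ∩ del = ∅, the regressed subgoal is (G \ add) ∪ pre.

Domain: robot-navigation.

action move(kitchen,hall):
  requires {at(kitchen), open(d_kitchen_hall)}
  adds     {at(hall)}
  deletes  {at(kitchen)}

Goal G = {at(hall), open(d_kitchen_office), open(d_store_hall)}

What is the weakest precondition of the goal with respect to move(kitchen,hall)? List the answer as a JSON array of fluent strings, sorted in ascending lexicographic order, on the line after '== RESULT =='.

Regress:
  G ∩ del = {}  (empty — regression defined)
  G \ add = {at(hall), open(d_kitchen_office), open(d_store_hall)} \ {at(hall)} = {open(d_kitchen_office), open(d_store_hall)}
  ∪ pre   = {open(d_kitchen_office), open(d_store_hall)} ∪ {at(kitchen), open(d_kitchen_hall)}
          = {at(kitchen), open(d_kitchen_hall), open(d_kitchen_office), open(d_store_hall)}

== RESULT ==
["at(kitchen)", "open(d_kitchen_hall)", "open(d_kitchen_office)", "open(d_store_hall)"]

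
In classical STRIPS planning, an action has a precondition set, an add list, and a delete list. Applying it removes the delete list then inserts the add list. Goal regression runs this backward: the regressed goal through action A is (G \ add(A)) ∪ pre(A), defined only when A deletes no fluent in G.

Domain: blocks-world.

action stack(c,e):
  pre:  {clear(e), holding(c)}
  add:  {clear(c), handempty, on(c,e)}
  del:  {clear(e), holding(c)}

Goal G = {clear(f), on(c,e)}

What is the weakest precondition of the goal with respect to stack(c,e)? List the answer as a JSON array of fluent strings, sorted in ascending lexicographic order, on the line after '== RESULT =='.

Regress:
  G ∩ del = {}  (empty — regression defined)
  G \ add = {clear(f), on(c,e)} \ {clear(c), handempty, on(c,e)} = {clear(f)}
  ∪ pre   = {clear(f)} ∪ {clear(e), holding(c)}
          = {clear(e), clear(f), holding(c)}

== RESULT ==
["clear(e)", "clear(f)", "holding(c)"]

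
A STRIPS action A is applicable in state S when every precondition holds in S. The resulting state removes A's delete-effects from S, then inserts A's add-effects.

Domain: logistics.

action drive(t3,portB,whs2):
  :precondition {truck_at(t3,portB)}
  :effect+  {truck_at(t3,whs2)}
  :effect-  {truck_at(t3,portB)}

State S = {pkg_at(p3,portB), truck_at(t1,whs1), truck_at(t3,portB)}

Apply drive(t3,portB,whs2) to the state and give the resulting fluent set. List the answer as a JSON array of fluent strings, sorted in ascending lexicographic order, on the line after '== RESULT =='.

Compute (S \ del) ∪ add:
  pre ⊆ S: {truck_at(t3,portB)} ⊆ S  — applicable
  S \ del = {pkg_at(p3,portB), truck_at(t1,whs1)}
  ∪ add   = {pkg_at(p3,portB), truck_at(t1,whs1), truck_at(t3,whs2)}

== RESULT ==
["pkg_at(p3,portB)", "truck_at(t1,whs1)", "truck_at(t3,whs2)"]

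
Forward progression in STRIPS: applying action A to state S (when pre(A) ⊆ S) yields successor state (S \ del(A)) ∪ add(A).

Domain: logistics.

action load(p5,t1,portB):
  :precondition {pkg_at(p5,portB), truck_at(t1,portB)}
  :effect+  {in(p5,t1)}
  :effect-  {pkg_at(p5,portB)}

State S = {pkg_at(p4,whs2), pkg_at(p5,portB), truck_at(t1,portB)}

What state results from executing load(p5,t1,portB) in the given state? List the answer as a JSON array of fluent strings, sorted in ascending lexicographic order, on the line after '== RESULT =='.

Compute (S \ del) ∪ add:
  pre ⊆ S: {pkg_at(p5,portB), truck_at(t1,portB)} ⊆ S  — applicable
  S \ del = {pkg_at(p4,whs2), truck_at(t1,portB)}
  ∪ add   = {in(p5,t1), pkg_at(p4,whs2), truck_at(t1,portB)}

== RESULT ==
["in(p5,t1)", "pkg_at(p4,whs2)", "truck_at(t1,portB)"]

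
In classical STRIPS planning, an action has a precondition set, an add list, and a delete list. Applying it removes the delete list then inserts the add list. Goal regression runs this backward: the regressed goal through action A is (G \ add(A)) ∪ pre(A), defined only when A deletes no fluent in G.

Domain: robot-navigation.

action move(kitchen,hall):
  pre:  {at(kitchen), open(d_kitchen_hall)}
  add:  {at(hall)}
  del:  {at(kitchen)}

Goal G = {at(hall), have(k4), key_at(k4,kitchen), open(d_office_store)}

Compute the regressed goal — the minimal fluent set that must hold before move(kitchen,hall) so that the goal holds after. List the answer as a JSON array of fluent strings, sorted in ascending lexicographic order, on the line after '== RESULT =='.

Compute (G \ add) ∪ pre:
  G ∩ del = {}  (empty — regression defined)
  G \ add = {at(hall), have(k4), key_at(k4,kitchen), open(d_office_store)} \ {at(hall)} = {have(k4), key_at(k4,kitchen), open(d_office_store)}
  ∪ pre   = {have(k4), key_at(k4,kitchen), open(d_office_store)} ∪ {at(kitchen), open(d_kitchen_hall)}
          = {at(kitchen), have(k4), key_at(k4,kitchen), open(d_kitchen_hall), open(d_office_store)}

== RESULT ==
["at(kitchen)", "have(k4)", "key_at(k4,kitchen)", "open(d_kitchen_hall)", "open(d_office_store)"]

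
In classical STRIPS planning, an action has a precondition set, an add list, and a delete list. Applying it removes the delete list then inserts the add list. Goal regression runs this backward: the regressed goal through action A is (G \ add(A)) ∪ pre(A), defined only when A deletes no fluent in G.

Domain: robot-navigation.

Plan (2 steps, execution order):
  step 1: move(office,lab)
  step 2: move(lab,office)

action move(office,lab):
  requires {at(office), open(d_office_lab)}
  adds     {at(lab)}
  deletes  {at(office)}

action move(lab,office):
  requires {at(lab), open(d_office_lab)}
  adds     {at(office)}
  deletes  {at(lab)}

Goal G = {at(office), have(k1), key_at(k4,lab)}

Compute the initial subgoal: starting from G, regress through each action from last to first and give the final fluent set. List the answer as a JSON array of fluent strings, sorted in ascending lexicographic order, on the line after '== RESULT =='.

Work backward from the goal:
  through step 2 (move(lab,office)): drop {at(office)}, keep {have(k1), key_at(k4,lab)}, require {at(lab), open(d_office_lab)}
    → {at(lab), have(k1), key_at(k4,lab), open(d_office_lab)}
  through step 1 (move(office,lab)): drop {at(lab)}, keep {have(k1), key_at(k4,lab), open(d_office_lab)}, require {at(office), open(d_office_lab)}
    → {at(office), have(k1), key_at(k4,lab), open(d_office_lab)}

== RESULT ==
["at(office)", "have(k1)", "key_at(k4,lab)", "open(d_office_lab)"]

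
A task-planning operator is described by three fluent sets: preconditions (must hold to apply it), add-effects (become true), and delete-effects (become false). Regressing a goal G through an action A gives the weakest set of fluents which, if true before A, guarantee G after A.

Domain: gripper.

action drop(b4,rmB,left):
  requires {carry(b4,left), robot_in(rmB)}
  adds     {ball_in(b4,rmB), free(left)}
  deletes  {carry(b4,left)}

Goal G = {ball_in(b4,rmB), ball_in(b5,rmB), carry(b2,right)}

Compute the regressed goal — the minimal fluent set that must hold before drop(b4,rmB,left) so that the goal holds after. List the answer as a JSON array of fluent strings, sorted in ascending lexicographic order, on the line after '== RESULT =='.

Compute (G \ add) ∪ pre:
  G ∩ del = {}  (empty — regression defined)
  G \ add = {ball_in(b4,rmB), ball_in(b5,rmB), carry(b2,right)} \ {ball_in(b4,rmB), free(left)} = {ball_in(b5,rmB), carry(b2,right)}
  ∪ pre   = {ball_in(b5,rmB), carry(b2,right)} ∪ {carry(b4,left), robot_in(rmB)}
          = {ball_in(b5,rmB), carry(b2,right), carry(b4,left), robot_in(rmB)}

== RESULT ==
["ball_in(b5,rmB)", "carry(b2,right)", "carry(b4,left)", "robot_in(rmB)"]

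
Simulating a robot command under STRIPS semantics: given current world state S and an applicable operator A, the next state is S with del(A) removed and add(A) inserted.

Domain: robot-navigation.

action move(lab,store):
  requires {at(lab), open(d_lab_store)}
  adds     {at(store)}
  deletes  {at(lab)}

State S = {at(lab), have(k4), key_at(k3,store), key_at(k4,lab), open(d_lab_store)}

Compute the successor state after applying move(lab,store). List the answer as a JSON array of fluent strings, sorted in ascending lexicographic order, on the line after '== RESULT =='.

Progress:
  pre ⊆ S: {at(lab), open(d_lab_store)} ⊆ S  — applicable
  S \ del = {have(k4), key_at(k3,store), key_at(k4,lab), open(d_lab_store)}
  ∪ add   = {at(store), have(k4), key_at(k3,store), key_at(k4,lab), open(d_lab_store)}

== RESULT ==
["at(store)", "have(k4)", "key_at(k3,store)", "key_at(k4,lab)", "open(d_lab_store)"]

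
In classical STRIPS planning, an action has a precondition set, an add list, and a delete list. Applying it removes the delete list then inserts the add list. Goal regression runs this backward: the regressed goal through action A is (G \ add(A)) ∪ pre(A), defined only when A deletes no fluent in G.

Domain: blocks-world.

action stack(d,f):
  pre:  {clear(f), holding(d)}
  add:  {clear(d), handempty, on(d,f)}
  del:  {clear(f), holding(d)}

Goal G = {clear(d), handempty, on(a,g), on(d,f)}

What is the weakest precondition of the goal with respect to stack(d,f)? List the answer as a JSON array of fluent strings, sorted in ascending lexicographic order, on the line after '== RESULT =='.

Regress:
  G ∩ del = {}  (empty — regression defined)
  G \ add = {clear(d), handempty, on(a,g), on(d,f)} \ {clear(d), handempty, on(d,f)} = {on(a,g)}
  ∪ pre   = {on(a,g)} ∪ {clear(f), holding(d)}
          = {clear(f), holding(d), on(a,g)}

== RESULT ==
["clear(f)", "holding(d)", "on(a,g)"]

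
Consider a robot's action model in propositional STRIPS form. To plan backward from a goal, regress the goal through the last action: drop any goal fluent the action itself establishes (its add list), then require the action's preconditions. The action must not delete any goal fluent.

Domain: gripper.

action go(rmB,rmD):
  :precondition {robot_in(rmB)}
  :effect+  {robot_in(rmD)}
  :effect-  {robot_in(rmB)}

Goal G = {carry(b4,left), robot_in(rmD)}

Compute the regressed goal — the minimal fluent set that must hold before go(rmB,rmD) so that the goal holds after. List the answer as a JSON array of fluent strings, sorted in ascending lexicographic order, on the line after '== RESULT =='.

Regress:
  G ∩ del = {}  (empty — regression defined)
  G \ add = {carry(b4,left), robot_in(rmD)} \ {robot_in(rmD)} = {carry(b4,left)}
  ∪ pre   = {carry(b4,left)} ∪ {robot_in(rmB)}
          = {carry(b4,left), robot_in(rmB)}

== RESULT ==
["carry(b4,left)", "robot_in(rmB)"]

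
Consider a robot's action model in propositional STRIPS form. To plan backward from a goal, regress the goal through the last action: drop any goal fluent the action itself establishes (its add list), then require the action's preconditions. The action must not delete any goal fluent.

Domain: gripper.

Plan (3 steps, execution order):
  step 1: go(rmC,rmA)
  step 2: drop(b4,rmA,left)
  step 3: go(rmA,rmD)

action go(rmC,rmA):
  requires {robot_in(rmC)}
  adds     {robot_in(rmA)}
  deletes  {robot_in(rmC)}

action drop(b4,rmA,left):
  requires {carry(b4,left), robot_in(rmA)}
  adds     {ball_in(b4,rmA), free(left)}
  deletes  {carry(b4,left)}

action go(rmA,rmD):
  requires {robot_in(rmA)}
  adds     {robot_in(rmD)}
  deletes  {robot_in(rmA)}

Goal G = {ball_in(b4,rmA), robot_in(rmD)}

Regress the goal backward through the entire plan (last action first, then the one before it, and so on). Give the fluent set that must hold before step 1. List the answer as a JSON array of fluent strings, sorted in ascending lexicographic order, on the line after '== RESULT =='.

Regress step by step:
  through step 3 (go(rmA,rmD)): drop {robot_in(rmD)}, keep {ball_in(b4,rmA)}, require {robot_in(rmA)}
    → {ball_in(b4,rmA), robot_in(rmA)}
  through step 2 (drop(b4,rmA,left)): drop {ball_in(b4,rmA)}, keep {robot_in(rmA)}, require {carry(b4,left), robot_in(rmA)}
    → {carry(b4,left), robot_in(rmA)}
  through step 1 (go(rmC,rmA)): drop {robot_in(rmA)}, keep {carry(b4,left)}, require {robot_in(rmC)}
    → {carry(b4,left), robot_in(rmC)}

== RESULT ==
["carry(b4,left)", "robot_in(rmC)"]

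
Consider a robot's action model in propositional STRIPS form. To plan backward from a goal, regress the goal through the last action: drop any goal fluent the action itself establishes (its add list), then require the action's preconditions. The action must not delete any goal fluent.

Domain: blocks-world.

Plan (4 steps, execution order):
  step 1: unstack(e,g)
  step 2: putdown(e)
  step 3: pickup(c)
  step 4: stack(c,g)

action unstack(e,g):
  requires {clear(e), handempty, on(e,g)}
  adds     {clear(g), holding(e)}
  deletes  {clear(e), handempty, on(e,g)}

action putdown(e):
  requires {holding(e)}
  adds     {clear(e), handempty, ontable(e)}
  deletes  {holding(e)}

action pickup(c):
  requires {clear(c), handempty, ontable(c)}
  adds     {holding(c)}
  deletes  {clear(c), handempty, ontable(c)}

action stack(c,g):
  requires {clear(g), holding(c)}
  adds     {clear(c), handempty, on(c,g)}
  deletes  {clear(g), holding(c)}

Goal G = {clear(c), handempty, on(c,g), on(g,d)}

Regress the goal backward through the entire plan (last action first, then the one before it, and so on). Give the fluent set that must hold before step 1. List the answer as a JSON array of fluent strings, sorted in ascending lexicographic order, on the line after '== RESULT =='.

Work backward from the goal:
  through step 4 (stack(c,g)): drop {clear(c), handempty, on(c,g)}, keep {on(g,d)}, require {clear(g), holding(c)}
    → {clear(g), holding(c), on(g,d)}
  through step 3 (pickup(c)): drop {holding(c)}, keep {clear(g), on(g,d)}, require {clear(c), handempty, ontable(c)}
    → {clear(c), clear(g), handempty, on(g,d), ontable(c)}
  through step 2 (putdown(e)): drop {handempty}, keep {clear(c), clear(g), on(g,d), ontable(c)}, require {holding(e)}
    → {clear(c), clear(g), holding(e), on(g,d), ontable(c)}
  through step 1 (unstack(e,g)): drop {clear(g), holding(e)}, keep {clear(c), on(g,d), ontable(c)}, require {clear(e), handempty, on(e,g)}
    → {clear(c), clear(e), handempty, on(e,g), on(g,d), ontable(c)}

== RESULT ==
["clear(c)", "clear(e)", "handempty", "on(e,g)", "on(g,d)", "ontable(c)"]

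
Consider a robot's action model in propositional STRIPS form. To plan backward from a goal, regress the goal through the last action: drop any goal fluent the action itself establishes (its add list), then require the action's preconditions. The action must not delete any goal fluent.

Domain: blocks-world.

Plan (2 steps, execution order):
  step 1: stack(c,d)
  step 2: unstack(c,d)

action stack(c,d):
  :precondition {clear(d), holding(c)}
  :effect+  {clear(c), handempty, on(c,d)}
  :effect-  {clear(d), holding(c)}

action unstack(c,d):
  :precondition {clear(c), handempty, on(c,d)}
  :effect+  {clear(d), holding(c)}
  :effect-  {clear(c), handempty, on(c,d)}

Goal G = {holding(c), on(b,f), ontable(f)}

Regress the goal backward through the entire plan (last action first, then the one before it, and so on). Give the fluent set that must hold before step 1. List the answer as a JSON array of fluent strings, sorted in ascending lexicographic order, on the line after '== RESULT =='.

Work backward from the goal:
  through step 2 (unstack(c,d)): drop {holding(c)}, keep {on(b,f), ontable(f)}, require {clear(c), handempty, on(c,d)}
    → {clear(c), handempty, on(b,f), on(c,d), ontable(f)}
  through step 1 (stack(c,d)): drop {clear(c), handempty, on(c,d)}, keep {on(b,f), ontable(f)}, require {clear(d), holding(c)}
    → {clear(d), holding(c), on(b,f), ontable(f)}

== RESULT ==
["clear(d)", "holding(c)", "on(b,f)", "ontable(f)"]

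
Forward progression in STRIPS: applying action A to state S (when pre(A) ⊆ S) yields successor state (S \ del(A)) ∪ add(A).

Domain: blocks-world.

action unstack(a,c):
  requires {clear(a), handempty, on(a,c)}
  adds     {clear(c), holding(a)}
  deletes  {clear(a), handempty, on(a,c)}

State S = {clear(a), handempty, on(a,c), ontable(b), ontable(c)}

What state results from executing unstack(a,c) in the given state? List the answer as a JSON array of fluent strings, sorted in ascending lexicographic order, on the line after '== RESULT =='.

Compute (S \ del) ∪ add:
  pre ⊆ S: {clear(a), handempty, on(a,c)} ⊆ S  — applicable
  S \ del = {ontable(b), ontable(c)}
  ∪ add   = {clear(c), holding(a), ontable(b), ontable(c)}

== RESULT ==
["clear(c)", "holding(a)", "ontable(b)", "ontable(c)"]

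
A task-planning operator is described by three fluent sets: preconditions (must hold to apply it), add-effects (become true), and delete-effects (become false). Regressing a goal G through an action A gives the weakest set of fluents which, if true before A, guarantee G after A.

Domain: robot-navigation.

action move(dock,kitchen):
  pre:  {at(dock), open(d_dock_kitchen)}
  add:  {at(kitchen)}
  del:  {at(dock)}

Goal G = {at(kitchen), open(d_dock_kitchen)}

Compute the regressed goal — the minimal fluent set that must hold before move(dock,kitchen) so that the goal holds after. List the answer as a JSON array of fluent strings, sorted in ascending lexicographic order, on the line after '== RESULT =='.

Compute (G \ add) ∪ pre:
  G ∩ del = {}  (empty — regression defined)
  G \ add = {at(kitchen), open(d_dock_kitchen)} \ {at(kitchen)} = {open(d_dock_kitchen)}
  ∪ pre   = {open(d_dock_kitchen)} ∪ {at(dock), open(d_dock_kitchen)}
          = {at(dock), open(d_dock_kitchen)}

== RESULT ==
["at(dock)", "open(d_dock_kitchen)"]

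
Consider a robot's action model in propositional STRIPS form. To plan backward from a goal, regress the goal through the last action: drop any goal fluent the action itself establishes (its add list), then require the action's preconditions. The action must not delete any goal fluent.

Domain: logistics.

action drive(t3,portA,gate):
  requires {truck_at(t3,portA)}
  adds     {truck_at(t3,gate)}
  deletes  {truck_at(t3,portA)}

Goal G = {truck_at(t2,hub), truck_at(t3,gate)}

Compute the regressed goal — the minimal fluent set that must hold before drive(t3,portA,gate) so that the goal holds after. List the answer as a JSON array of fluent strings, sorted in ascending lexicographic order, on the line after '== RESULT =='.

Compute (G \ add) ∪ pre:
  G ∩ del = {}  (empty — regression defined)
  G \ add = {truck_at(t2,hub), truck_at(t3,gate)} \ {truck_at(t3,gate)} = {truck_at(t2,hub)}
  ∪ pre   = {truck_at(t2,hub)} ∪ {truck_at(t3,portA)}
          = {truck_at(t2,hub), truck_at(t3,portA)}

== RESULT ==
["truck_at(t2,hub)", "truck_at(t3,portA)"]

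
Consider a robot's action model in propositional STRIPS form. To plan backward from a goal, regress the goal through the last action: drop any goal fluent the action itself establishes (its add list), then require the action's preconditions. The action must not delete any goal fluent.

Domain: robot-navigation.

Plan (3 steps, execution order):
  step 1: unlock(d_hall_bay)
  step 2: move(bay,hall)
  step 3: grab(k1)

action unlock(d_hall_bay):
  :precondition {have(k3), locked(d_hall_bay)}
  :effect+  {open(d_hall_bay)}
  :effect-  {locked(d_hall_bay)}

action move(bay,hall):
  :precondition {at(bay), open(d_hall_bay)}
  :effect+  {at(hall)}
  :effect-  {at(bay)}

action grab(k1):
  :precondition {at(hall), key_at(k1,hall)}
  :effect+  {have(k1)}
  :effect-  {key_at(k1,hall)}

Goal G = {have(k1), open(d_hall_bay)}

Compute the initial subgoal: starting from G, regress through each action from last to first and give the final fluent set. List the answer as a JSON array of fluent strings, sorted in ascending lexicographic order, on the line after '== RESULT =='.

Work backward from the goal:
  through step 3 (grab(k1)): drop {have(k1)}, keep {open(d_hall_bay)}, require {at(hall), key_at(k1,hall)}
    → {at(hall), key_at(k1,hall), open(d_hall_bay)}
  through step 2 (move(bay,hall)): drop {at(hall)}, keep {key_at(k1,hall), open(d_hall_bay)}, require {at(bay), open(d_hall_bay)}
    → {at(bay), key_at(k1,hall), open(d_hall_bay)}
  through step 1 (unlock(d_hall_bay)): drop {open(d_hall_bay)}, keep {at(bay), key_at(k1,hall)}, require {have(k3), locked(d_hall_bay)}
    → {at(bay), have(k3), key_at(k1,hall), locked(d_hall_bay)}

== RESULT ==
["at(bay)", "have(k3)", "key_at(k1,hall)", "locked(d_hall_bay)"]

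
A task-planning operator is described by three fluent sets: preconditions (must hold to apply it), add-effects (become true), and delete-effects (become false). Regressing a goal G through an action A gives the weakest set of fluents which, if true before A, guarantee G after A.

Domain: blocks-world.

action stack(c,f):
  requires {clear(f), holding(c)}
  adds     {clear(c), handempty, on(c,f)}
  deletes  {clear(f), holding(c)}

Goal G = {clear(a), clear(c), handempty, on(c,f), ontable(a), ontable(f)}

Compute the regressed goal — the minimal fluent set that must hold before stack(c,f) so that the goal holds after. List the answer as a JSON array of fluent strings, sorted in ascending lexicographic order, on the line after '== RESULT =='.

Regress:
  G ∩ del = {}  (empty — regression defined)
  G \ add = {clear(a), clear(c), handempty, on(c,f), ontable(a), ontable(f)} \ {clear(c), handempty, on(c,f)} = {clear(a), ontable(a), ontable(f)}
  ∪ pre   = {clear(a), ontable(a), ontable(f)} ∪ {clear(f), holding(c)}
          = {clear(a), clear(f), holding(c), ontable(a), ontable(f)}

== RESULT ==
["clear(a)", "clear(f)", "holding(c)", "ontable(a)", "ontable(f)"]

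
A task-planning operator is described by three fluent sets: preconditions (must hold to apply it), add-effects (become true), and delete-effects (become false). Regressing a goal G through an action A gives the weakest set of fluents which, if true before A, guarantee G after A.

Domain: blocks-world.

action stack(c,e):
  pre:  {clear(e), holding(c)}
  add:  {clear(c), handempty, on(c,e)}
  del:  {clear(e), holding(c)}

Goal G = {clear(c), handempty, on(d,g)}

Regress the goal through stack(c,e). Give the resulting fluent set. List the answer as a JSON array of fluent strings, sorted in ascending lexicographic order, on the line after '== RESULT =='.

Compute (G \ add) ∪ pre:
  G ∩ del = {}  (empty — regression defined)
  G \ add = {clear(c), handempty, on(d,g)} \ {clear(c), handempty, on(c,e)} = {on(d,g)}
  ∪ pre   = {on(d,g)} ∪ {clear(e), holding(c)}
          = {clear(e), holding(c), on(d,g)}

== RESULT ==
["clear(e)", "holding(c)", "on(d,g)"]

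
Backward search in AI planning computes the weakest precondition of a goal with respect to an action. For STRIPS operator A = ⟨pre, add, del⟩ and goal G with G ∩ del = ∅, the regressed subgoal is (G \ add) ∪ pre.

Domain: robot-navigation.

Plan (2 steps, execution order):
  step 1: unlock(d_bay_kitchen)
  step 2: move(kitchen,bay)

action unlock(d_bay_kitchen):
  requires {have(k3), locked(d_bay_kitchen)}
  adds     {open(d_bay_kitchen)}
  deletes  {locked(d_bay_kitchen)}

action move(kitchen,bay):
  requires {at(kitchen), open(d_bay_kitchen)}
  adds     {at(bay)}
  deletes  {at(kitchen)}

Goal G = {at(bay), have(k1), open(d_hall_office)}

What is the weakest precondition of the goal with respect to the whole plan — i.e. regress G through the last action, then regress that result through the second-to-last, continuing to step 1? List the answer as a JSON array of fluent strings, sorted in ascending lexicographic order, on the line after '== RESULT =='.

Regress step by step:
  through step 2 (move(kitchen,bay)): drop {at(bay)}, keep {have(k1), open(d_hall_office)}, require {at(kitchen), open(d_bay_kitchen)}
    → {at(kitchen), have(k1), open(d_bay_kitchen), open(d_hall_office)}
  through step 1 (unlock(d_bay_kitchen)): drop {open(d_bay_kitchen)}, keep {at(kitchen), have(k1), open(d_hall_office)}, require {have(k3), locked(d_bay_kitchen)}
    → {at(kitchen), have(k1), have(k3), locked(d_bay_kitchen), open(d_hall_office)}

== RESULT ==
["at(kitchen)", "have(k1)", "have(k3)", "locked(d_bay_kitchen)", "open(d_hall_office)"]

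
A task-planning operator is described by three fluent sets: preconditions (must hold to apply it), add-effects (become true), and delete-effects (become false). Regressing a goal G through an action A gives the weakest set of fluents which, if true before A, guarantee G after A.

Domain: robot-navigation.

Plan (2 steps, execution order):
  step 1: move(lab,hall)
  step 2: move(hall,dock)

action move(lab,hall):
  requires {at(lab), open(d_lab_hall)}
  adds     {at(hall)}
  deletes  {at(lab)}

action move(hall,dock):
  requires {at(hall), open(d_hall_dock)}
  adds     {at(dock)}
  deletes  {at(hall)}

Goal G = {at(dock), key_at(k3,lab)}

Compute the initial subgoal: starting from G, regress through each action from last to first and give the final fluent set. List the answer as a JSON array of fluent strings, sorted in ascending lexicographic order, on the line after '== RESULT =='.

Regress step by step:
  through step 2 (move(hall,dock)): drop {at(dock)}, keep {key_at(k3,lab)}, require {at(hall), open(d_hall_dock)}
    → {at(hall), key_at(k3,lab), open(d_hall_dock)}
  through step 1 (move(lab,hall)): drop {at(hall)}, keep {key_at(k3,lab), open(d_hall_dock)}, require {at(lab), open(d_lab_hall)}
    → {at(lab), key_at(k3,lab), open(d_hall_dock), open(d_lab_hall)}

== RESULT ==
["at(lab)", "key_at(k3,lab)", "open(d_hall_dock)", "open(d_lab_hall)"]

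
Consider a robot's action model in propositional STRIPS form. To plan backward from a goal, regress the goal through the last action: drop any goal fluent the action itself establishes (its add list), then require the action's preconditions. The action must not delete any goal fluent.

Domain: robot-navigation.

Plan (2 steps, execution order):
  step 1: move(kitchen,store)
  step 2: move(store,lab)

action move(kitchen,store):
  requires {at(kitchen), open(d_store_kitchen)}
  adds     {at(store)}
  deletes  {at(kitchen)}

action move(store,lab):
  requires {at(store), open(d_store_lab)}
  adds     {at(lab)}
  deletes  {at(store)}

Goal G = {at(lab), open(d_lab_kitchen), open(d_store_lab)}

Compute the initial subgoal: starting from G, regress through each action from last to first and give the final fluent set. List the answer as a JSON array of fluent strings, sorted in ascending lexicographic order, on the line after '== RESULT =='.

Work backward from the goal:
  through step 2 (move(store,lab)): drop {at(lab)}, keep {open(d_lab_kitchen), open(d_store_lab)}, require {at(store), open(d_store_lab)}
    → {at(store), open(d_lab_kitchen), open(d_store_lab)}
  through step 1 (move(kitchen,store)): drop {at(store)}, keep {open(d_lab_kitchen), open(d_store_lab)}, require {at(kitchen), open(d_store_kitchen)}
    → {at(kitchen), open(d_lab_kitchen), open(d_store_kitchen), open(d_store_lab)}

== RESULT ==
["at(kitchen)", "open(d_lab_kitchen)", "open(d_store_kitchen)", "open(d_store_lab)"]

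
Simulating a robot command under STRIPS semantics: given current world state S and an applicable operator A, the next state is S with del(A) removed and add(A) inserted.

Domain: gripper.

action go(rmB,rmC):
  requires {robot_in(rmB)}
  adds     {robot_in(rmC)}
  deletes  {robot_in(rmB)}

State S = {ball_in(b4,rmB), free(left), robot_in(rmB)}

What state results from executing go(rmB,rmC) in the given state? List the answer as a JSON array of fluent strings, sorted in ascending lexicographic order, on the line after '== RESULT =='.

Compute (S \ del) ∪ add:
  pre ⊆ S: {robot_in(rmB)} ⊆ S  — applicable
  S \ del = {ball_in(b4,rmB), free(left)}
  ∪ add   = {ball_in(b4,rmB), free(left), robot_in(rmC)}

== RESULT ==
["ball_in(b4,rmB)", "free(left)", "robot_in(rmC)"]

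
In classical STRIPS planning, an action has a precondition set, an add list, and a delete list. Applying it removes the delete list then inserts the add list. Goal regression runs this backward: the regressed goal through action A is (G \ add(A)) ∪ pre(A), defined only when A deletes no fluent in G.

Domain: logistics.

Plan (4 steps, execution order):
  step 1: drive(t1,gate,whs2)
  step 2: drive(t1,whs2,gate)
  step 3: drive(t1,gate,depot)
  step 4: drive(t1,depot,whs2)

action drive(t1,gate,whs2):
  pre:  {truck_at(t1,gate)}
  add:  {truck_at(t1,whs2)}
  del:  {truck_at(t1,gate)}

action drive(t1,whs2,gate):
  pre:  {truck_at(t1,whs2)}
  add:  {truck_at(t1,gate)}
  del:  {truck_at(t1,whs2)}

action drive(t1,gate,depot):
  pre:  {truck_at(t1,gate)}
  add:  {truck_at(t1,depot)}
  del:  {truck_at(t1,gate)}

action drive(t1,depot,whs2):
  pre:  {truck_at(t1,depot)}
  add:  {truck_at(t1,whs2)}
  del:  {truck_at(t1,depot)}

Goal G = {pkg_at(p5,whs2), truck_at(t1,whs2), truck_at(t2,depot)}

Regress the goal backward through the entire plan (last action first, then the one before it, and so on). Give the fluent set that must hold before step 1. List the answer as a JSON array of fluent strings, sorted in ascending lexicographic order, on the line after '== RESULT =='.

Regress step by step:
  through step 4 (drive(t1,depot,whs2)): drop {truck_at(t1,whs2)}, keep {pkg_at(p5,whs2), truck_at(t2,depot)}, require {truck_at(t1,depot)}
    → {pkg_at(p5,whs2), truck_at(t1,depot), truck_at(t2,depot)}
  through step 3 (drive(t1,gate,depot)): drop {truck_at(t1,depot)}, keep {pkg_at(p5,whs2), truck_at(t2,depot)}, require {truck_at(t1,gate)}
    → {pkg_at(p5,whs2), truck_at(t1,gate), truck_at(t2,depot)}
  through step 2 (drive(t1,whs2,gate)): drop {truck_at(t1,gate)}, keep {pkg_at(p5,whs2), truck_at(t2,depot)}, require {truck_at(t1,whs2)}
    → {pkg_at(p5,whs2), truck_at(t1,whs2), truck_at(t2,depot)}
  through step 1 (drive(t1,gate,whs2)): drop {truck_at(t1,whs2)}, keep {pkg_at(p5,whs2), truck_at(t2,depot)}, require {truck_at(t1,gate)}
    → {pkg_at(p5,whs2), truck_at(t1,gate), truck_at(t2,depot)}

== RESULT ==
["pkg_at(p5,whs2)", "truck_at(t1,gate)", "truck_at(t2,depot)"]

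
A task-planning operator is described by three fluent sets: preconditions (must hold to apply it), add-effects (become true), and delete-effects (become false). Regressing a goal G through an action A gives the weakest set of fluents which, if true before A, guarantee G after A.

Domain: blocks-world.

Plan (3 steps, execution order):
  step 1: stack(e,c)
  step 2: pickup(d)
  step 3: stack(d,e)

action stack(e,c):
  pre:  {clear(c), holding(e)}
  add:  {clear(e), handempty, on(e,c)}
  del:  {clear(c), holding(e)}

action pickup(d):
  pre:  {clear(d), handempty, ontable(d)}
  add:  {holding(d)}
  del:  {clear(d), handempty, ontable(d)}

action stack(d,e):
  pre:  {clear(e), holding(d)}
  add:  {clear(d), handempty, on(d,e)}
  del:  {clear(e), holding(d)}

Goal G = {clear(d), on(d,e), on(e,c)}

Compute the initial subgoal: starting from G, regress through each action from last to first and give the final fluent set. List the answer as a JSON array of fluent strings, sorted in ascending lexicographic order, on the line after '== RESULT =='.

Regress step by step:
  through step 3 (stack(d,e)): drop {clear(d), on(d,e)}, keep {on(e,c)}, require {clear(e), holding(d)}
    → {clear(e), holding(d), on(e,c)}
  through step 2 (pickup(d)): drop {holding(d)}, keep {clear(e), on(e,c)}, require {clear(d), handempty, ontable(d)}
    → {clear(d), clear(e), handempty, on(e,c), ontable(d)}
  through step 1 (stack(e,c)): drop {clear(e), handempty, on(e,c)}, keep {clear(d), ontable(d)}, require {clear(c), holding(e)}
    → {clear(c), clear(d), holding(e), ontable(d)}

== RESULT ==
["clear(c)", "clear(d)", "holding(e)", "ontable(d)"]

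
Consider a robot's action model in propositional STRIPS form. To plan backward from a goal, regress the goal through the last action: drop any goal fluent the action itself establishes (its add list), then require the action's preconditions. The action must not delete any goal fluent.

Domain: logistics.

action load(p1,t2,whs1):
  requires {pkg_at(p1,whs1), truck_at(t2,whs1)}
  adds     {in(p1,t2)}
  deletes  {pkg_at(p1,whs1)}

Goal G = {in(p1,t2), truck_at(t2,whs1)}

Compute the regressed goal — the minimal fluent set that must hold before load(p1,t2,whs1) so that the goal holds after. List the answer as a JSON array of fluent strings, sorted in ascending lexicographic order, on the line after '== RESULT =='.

Regress:
  G ∩ del = {}  (empty — regression defined)
  G \ add = {in(p1,t2), truck_at(t2,whs1)} \ {in(p1,t2)} = {truck_at(t2,whs1)}
  ∪ pre   = {truck_at(t2,whs1)} ∪ {pkg_at(p1,whs1), truck_at(t2,whs1)}
          = {pkg_at(p1,whs1), truck_at(t2,whs1)}

== RESULT ==
["pkg_at(p1,whs1)", "truck_at(t2,whs1)"]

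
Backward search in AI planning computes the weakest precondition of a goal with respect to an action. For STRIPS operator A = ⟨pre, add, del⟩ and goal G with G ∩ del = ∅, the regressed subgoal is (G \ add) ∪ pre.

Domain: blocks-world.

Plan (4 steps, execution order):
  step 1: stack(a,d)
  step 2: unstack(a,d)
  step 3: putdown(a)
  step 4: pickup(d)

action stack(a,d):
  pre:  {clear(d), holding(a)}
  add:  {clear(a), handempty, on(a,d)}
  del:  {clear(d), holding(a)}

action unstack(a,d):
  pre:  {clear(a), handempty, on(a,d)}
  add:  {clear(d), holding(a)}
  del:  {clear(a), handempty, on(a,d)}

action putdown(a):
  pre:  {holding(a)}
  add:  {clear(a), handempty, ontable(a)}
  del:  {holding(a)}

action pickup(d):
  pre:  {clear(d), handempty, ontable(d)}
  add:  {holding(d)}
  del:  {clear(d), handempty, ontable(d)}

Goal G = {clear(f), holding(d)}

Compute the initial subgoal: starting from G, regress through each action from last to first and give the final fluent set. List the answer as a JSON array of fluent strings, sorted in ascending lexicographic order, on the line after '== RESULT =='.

Regress step by step:
  through step 4 (pickup(d)): drop {holding(d)}, keep {clear(f)}, require {clear(d), handempty, ontable(d)}
    → {clear(d), clear(f), handempty, ontable(d)}
  through step 3 (putdown(a)): drop {handempty}, keep {clear(d), clear(f), ontable(d)}, require {holding(a)}
    → {clear(d), clear(f), holding(a), ontable(d)}
  through step 2 (unstack(a,d)): drop {clear(d), holding(a)}, keep {clear(f), ontable(d)}, require {clear(a), handempty, on(a,d)}
    → {clear(a), clear(f), handempty, on(a,d), ontable(d)}
  through step 1 (stack(a,d)): drop {clear(a), handempty, on(a,d)}, keep {clear(f), ontable(d)}, require {clear(d), holding(a)}
    → {clear(d), clear(f), holding(a), ontable(d)}

== RESULT ==
["clear(d)", "clear(f)", "holding(a)", "ontable(d)"]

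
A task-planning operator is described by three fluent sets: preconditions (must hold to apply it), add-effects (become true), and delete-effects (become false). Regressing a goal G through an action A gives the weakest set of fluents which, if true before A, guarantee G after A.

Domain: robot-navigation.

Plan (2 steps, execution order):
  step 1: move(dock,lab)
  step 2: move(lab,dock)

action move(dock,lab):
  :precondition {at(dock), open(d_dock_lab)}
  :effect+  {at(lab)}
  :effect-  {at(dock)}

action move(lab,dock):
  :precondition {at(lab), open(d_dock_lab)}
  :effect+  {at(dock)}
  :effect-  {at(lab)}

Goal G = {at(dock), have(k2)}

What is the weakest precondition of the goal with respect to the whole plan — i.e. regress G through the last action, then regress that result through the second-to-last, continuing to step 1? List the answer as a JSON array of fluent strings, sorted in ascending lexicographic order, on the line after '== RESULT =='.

Work backward from the goal:
  through step 2 (move(lab,dock)): drop {at(dock)}, keep {have(k2)}, require {at(lab), open(d_dock_lab)}
    → {at(lab), have(k2), open(d_dock_lab)}
  through step 1 (move(dock,lab)): drop {at(lab)}, keep {have(k2), open(d_dock_lab)}, require {at(dock), open(d_dock_lab)}
    → {at(dock), have(k2), open(d_dock_lab)}

== RESULT ==
["at(dock)", "have(k2)", "open(d_dock_lab)"]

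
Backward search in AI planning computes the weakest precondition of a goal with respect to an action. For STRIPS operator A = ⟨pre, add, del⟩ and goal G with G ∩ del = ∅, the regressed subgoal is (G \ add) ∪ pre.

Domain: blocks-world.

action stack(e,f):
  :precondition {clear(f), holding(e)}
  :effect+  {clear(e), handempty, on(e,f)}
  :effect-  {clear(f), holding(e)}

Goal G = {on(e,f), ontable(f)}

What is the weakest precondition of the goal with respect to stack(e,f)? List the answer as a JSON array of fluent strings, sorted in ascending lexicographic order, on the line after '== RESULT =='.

Compute (G \ add) ∪ pre:
  G ∩ del = {}  (empty — regression defined)
  G \ add = {on(e,f), ontable(f)} \ {clear(e), handempty, on(e,f)} = {ontable(f)}
  ∪ pre   = {ontable(f)} ∪ {clear(f), holding(e)}
          = {clear(f), holding(e), ontable(f)}

== RESULT ==
["clear(f)", "holding(e)", "ontable(f)"]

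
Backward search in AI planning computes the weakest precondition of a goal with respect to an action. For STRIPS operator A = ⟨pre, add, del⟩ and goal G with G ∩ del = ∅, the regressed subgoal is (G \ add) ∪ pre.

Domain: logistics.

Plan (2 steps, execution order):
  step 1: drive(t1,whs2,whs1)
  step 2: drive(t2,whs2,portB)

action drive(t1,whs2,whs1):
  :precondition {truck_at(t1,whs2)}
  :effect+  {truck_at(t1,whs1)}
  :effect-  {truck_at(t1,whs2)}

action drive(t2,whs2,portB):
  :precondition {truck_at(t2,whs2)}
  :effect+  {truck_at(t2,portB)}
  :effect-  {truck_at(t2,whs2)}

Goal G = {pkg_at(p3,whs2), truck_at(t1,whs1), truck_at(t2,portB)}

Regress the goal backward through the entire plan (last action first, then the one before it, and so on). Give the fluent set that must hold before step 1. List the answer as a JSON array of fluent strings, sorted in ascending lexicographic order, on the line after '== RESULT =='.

Regress step by step:
  through step 2 (drive(t2,whs2,portB)): drop {truck_at(t2,portB)}, keep {pkg_at(p3,whs2), truck_at(t1,whs1)}, require {truck_at(t2,whs2)}
    → {pkg_at(p3,whs2), truck_at(t1,whs1), truck_at(t2,whs2)}
  through step 1 (drive(t1,whs2,whs1)): drop {truck_at(t1,whs1)}, keep {pkg_at(p3,whs2), truck_at(t2,whs2)}, require {truck_at(t1,whs2)}
    → {pkg_at(p3,whs2), truck_at(t1,whs2), truck_at(t2,whs2)}

== RESULT ==
["pkg_at(p3,whs2)", "truck_at(t1,whs2)", "truck_at(t2,whs2)"]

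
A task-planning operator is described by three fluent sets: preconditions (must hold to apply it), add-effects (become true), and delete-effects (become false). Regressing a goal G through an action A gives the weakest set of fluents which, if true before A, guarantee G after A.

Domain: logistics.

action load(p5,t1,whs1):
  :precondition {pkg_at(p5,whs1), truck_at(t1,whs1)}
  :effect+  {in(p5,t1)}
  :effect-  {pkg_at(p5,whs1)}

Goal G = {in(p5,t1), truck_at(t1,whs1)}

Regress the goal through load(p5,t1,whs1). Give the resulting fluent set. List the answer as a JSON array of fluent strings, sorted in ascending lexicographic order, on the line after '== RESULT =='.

Regress:
  G ∩ del = {}  (empty — regression defined)
  G \ add = {in(p5,t1), truck_at(t1,whs1)} \ {in(p5,t1)} = {truck_at(t1,whs1)}
  ∪ pre   = {truck_at(t1,whs1)} ∪ {pkg_at(p5,whs1), truck_at(t1,whs1)}
          = {pkg_at(p5,whs1), truck_at(t1,whs1)}

== RESULT ==
["pkg_at(p5,whs1)", "truck_at(t1,whs1)"]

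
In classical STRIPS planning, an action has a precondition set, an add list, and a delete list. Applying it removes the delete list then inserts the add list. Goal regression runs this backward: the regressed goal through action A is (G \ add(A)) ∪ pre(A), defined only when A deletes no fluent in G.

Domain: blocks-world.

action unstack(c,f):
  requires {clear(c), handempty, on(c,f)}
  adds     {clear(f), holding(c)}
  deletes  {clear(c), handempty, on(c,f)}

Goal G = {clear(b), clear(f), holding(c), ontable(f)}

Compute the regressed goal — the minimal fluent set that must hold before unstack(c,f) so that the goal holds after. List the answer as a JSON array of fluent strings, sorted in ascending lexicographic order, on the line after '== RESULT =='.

Regress:
  G ∩ del = {}  (empty — regression defined)
  G \ add = {clear(b), clear(f), holding(c), ontable(f)} \ {clear(f), holding(c)} = {clear(b), ontable(f)}
  ∪ pre   = {clear(b), ontable(f)} ∪ {clear(c), handempty, on(c,f)}
          = {clear(b), clear(c), handempty, on(c,f), ontable(f)}

== RESULT ==
["clear(b)", "clear(c)", "handempty", "on(c,f)", "ontable(f)"]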